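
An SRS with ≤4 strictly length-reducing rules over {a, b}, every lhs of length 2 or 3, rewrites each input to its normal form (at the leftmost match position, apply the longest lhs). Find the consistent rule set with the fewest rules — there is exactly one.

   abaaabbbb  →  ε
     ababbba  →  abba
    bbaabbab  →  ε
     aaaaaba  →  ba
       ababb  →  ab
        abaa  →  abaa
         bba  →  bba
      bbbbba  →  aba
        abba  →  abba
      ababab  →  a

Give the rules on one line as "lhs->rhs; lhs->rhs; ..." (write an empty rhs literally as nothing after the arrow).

aaa->ba; aab->a; bab->; bbb->aa

  | abaaabbbb => abbabbbb => abbbb => aaab => bab => ε
  | ababbba => abba
  | bbaabbab => bbabab => bab => ε
  | aaaaaba => baaaba => bbaba => ba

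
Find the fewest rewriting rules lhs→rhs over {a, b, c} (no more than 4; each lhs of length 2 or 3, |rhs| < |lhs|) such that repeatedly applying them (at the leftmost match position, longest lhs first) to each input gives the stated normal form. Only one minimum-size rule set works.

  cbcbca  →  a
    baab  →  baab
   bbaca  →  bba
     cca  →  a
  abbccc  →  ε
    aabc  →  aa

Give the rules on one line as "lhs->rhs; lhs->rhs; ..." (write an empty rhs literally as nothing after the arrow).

ac->; bc->; ca->a

  | cbcbca => cbca => ca => a
  | baab
  | bbaca => bba
  | cca => ca => a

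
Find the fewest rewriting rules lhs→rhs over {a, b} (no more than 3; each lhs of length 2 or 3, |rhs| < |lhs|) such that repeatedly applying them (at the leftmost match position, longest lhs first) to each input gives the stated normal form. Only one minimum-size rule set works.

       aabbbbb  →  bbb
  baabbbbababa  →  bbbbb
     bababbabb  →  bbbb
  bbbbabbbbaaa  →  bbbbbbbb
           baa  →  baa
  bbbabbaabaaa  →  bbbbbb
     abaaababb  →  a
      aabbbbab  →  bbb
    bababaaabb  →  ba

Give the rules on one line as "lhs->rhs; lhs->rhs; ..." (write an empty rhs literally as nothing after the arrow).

ab->; bba->bb

  | aabbbbb => abbbb => bbb
  | baabbbbababa => babbbababa => bbbababa => bbbbaba => bbbbba => bbbbb
  | bababbabb => babbabb => bbabb => bbbb
  | bbbbabbbbaaa => bbbbbbbbaaa => bbbbbbbbaa => bbbbbbbba => bbbbbbbb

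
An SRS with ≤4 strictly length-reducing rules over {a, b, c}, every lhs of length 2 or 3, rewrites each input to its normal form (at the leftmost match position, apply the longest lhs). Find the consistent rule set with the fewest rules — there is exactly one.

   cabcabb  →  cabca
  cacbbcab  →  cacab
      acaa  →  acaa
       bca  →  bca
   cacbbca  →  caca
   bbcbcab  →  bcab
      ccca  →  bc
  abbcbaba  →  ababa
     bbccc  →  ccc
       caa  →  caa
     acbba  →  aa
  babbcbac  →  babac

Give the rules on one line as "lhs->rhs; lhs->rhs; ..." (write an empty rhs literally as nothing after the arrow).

  | cabcabb => cabca
  | cacbbcab => cabbcab => cacab
  | acaa
  | bca

bb->; cb->b; cca->bc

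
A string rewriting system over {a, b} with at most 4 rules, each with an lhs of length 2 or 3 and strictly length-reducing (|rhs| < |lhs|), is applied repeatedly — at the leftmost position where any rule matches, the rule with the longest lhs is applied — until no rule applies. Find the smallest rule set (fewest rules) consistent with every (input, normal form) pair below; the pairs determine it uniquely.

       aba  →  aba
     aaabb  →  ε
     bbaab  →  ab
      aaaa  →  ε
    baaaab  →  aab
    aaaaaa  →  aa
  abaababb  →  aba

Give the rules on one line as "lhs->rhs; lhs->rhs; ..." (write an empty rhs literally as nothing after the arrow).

  | aba
  | aaabb => bbbb => bb => ε
  | bbaab => ab
  | aaaa => bba => ε

aaa->bb; baa->; bb->; bba->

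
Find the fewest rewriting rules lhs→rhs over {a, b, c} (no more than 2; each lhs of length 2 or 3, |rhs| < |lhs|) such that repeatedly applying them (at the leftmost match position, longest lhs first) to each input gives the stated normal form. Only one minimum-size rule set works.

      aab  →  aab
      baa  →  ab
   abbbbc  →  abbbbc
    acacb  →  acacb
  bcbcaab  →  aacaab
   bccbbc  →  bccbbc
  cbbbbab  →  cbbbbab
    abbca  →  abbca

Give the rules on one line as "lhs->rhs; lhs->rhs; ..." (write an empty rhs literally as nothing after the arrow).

  | aab
  | baa => ab
  | abbbbc
  | acacb

baa->ab; bcb->aa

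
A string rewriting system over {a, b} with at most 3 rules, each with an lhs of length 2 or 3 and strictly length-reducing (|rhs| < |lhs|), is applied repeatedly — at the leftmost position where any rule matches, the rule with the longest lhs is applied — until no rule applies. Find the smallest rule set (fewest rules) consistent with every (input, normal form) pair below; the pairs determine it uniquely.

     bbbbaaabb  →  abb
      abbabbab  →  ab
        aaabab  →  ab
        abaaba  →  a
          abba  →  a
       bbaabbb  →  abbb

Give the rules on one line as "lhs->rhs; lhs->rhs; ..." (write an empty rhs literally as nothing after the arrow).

aa->a; ba->a

  | bbbbaaabb => bbbaaabb => bbaaabb => baaabb => aaabb => aabb => abb
  | abbabbab => ababbab => aabbab => abbab => abab => aab => ab
  | aaabab => aabab => abab => aab => ab
  | abaaba => aaaba => aaba => aba => aa => a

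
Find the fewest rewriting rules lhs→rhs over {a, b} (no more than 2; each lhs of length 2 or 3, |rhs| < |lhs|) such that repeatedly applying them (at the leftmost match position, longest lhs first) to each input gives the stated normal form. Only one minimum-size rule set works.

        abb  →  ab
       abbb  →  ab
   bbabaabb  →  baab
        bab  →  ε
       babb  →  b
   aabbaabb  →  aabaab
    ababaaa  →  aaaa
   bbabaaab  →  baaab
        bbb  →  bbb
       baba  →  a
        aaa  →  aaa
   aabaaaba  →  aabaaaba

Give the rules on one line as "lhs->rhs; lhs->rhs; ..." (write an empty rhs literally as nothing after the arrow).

abb->ab; bab->

  | abb => ab
  | abbb => abb => ab
  | bbabaabb => baabb => baab
  | bab => ε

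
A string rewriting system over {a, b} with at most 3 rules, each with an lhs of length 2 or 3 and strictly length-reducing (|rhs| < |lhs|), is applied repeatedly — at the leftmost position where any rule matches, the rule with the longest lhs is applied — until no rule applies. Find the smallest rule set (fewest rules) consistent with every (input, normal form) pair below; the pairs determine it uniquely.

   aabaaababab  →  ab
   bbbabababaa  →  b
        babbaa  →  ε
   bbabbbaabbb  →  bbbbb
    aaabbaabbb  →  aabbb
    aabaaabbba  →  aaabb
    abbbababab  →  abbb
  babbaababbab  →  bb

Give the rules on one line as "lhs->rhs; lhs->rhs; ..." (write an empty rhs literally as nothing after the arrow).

  | aabaaababab => aaababab => aabab => ab
  | bbbabababaa => bbbababaa => bbbabaa => bbbaa => bba => b
  | babbaa => bbaa => ba => ε
  | bbabbbaabbb => bbbbaabbb => bbbabbb => bbbbb

aba->; ba->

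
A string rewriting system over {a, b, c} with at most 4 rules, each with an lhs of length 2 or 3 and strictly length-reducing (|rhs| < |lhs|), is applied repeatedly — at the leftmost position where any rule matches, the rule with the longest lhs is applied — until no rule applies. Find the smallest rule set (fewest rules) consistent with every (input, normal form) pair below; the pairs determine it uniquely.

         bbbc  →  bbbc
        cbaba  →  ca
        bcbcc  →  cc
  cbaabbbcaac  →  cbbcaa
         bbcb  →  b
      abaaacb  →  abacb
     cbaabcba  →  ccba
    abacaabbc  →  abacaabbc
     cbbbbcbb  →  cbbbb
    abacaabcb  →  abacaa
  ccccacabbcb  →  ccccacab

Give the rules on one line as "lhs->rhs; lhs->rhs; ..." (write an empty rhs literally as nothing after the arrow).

aac->aa; baa->ba; bab->; bcb->

  | bbbc
  | cbaba => ca
  | bcbcc => cc
  | cbaabbbcaac => cbabbbcaac => cbbcaac => cbbcaa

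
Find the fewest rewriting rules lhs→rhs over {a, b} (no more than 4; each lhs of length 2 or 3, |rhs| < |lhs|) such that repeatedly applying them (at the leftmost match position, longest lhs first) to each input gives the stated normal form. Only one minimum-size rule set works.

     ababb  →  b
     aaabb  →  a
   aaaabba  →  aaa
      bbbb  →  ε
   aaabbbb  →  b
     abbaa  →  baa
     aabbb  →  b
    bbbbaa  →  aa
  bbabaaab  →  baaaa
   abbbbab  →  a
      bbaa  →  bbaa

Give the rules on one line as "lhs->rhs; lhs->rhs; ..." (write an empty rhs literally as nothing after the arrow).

  | ababb => abb => b
  | aaabb => aab => a
  | aaaabba => aaaba => aaa
  | bbbb => ab => ε

ab->; bab->aa; bbb->a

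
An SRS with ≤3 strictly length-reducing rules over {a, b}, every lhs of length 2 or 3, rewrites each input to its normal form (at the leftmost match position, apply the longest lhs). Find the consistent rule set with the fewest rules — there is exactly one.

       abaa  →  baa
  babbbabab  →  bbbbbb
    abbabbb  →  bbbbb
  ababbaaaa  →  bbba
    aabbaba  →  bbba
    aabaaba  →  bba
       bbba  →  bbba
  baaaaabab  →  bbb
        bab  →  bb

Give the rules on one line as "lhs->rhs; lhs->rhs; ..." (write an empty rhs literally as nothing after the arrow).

aaa->; ab->b

  | abaa => baa
  | babbbabab => bbbbabab => bbbbbab => bbbbbb
  | abbabbb => bbabbb => bbbbb
  | ababbaaaa => babbaaaa => bbbaaaa => bbba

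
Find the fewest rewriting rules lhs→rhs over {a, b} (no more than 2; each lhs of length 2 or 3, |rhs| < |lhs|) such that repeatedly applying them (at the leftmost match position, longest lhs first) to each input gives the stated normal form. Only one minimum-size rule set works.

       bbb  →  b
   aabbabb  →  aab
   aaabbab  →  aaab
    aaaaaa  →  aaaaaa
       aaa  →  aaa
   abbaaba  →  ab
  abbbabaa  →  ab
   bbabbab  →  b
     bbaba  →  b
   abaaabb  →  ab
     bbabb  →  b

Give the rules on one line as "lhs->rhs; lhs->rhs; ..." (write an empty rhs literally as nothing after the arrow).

ba->b; bb->b

  | bbb => bb => b
  | aabbabb => aababb => aabbb => aabb => aab
  | aaabbab => aaabab => aaabb => aaab
  | aaaaaa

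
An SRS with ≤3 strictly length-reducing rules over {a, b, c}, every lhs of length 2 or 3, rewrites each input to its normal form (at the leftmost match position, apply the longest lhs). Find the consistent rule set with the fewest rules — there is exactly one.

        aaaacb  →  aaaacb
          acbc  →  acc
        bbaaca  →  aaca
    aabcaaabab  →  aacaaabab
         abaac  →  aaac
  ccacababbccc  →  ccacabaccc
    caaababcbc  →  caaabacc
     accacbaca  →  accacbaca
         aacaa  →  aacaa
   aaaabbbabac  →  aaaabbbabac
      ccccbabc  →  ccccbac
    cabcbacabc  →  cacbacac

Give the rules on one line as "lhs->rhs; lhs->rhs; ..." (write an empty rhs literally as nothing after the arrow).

  | aaaacb
  | acbc => acc
  | bbaaca => baaca => aaca
  | aabcaaabab => aacaaabab

baa->aa; bc->c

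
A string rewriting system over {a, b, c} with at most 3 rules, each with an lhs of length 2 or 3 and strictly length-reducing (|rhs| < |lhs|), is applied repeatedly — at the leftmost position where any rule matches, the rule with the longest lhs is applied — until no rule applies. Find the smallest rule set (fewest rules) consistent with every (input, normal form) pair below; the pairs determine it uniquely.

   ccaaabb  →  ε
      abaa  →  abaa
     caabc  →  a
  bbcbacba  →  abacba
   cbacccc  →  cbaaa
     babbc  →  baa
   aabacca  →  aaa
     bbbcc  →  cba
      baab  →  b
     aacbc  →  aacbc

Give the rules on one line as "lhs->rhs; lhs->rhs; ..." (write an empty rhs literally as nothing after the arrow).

aab->; bb->c; cc->a

  | ccaaabb => aaaabb => aab => ε
  | abaa
  | caabc => cc => a
  | bbcbacba => ccbacba => abacba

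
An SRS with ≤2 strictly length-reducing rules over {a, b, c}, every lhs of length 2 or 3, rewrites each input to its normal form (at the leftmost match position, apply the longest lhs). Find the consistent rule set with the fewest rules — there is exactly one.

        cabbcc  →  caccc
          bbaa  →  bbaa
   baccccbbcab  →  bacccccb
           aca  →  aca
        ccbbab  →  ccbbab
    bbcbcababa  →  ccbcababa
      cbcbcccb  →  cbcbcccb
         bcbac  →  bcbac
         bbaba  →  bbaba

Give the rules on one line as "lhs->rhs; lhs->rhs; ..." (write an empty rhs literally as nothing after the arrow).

bbc->cc; cca->c

  | cabbcc => caccc
  | bbaa
  | baccccbbcab => baccccccab => bacccccb
  | aca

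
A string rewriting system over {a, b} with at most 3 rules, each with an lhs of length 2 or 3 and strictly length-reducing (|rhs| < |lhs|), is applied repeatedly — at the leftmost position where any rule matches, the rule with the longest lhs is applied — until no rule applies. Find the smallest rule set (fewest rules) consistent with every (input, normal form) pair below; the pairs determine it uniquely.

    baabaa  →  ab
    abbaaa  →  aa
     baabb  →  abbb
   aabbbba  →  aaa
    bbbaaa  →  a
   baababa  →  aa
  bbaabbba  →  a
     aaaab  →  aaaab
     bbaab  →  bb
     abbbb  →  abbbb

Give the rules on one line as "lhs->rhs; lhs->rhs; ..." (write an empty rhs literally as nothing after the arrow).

  | baabaa => abbaa => abab => ab
  | abbaaa => ababa => aba => aa
  | baabb => abbb
  | aabbbba => aabbba => aabba => aaba => aaa

ba->a; baa->ab; bab->b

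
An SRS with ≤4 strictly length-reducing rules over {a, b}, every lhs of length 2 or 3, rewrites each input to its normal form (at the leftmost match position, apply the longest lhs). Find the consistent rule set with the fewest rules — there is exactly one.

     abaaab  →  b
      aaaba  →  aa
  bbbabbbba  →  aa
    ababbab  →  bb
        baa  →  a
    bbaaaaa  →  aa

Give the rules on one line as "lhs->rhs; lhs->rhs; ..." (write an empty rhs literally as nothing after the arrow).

  | abaaab => aaaab => bab => b
  | aaaba => bba => aa
  | bbbabbbba => baabbbba => abbbba => abbba => abba => aba => aa
  | ababbab => aabbab => aabab => aaab => bb

aaa->b; ab->a; ba->; bba->aa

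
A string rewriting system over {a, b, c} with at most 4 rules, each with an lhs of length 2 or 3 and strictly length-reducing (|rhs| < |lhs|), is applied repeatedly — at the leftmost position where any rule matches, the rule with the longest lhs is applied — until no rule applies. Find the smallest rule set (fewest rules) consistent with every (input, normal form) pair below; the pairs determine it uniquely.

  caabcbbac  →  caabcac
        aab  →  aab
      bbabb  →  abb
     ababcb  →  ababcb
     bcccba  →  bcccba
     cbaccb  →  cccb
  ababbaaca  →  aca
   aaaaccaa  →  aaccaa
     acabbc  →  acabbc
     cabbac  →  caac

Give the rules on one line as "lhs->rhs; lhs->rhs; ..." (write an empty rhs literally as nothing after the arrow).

aaa->a; bac->c; bba->a

  | caabcbbac => caabcac
  | aab
  | bbabb => abb
  | ababcb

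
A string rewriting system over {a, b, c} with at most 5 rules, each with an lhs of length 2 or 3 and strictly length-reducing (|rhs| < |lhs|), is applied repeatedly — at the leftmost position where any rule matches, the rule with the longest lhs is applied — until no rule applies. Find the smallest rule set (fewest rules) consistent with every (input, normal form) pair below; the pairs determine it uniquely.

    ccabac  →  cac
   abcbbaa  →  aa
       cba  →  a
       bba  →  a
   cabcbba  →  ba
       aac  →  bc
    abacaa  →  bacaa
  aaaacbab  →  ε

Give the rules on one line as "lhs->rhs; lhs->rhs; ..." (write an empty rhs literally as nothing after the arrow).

aac->bc; ab->b; bb->; cb->

  | ccabac => ccbac => cac
  | abcbbaa => bcbbaa => bbaa => aa
  | cba => a
  | bba => a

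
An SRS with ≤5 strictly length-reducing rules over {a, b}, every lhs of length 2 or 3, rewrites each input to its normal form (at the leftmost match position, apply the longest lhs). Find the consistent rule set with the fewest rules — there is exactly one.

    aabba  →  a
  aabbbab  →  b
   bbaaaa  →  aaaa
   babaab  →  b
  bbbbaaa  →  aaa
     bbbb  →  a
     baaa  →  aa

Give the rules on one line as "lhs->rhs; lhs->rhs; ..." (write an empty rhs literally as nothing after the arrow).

  | aabba => abba => bba => a
  | aabbbab => abbbab => bbbab => abab => bab => b
  | bbaaaa => aaaa
  | babaab => baab => ab => b

ab->b; ba->; bb->a; bba->a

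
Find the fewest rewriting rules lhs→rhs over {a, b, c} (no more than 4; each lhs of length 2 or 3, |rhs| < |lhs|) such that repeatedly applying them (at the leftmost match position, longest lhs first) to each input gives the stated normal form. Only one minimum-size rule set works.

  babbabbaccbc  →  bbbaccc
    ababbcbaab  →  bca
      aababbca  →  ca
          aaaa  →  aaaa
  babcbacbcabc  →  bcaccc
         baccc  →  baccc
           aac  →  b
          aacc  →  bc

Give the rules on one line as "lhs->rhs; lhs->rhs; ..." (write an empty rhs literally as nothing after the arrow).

  | babbabbaccbc => bbabbaccbc => bbbaccbc => bbbaccc
  | ababbcbaab => abbcbaab => bcbaab => bcaab => bca
  | aababbca => aabbca => abca => ca
  | aaaa

aac->b; ab->; cb->c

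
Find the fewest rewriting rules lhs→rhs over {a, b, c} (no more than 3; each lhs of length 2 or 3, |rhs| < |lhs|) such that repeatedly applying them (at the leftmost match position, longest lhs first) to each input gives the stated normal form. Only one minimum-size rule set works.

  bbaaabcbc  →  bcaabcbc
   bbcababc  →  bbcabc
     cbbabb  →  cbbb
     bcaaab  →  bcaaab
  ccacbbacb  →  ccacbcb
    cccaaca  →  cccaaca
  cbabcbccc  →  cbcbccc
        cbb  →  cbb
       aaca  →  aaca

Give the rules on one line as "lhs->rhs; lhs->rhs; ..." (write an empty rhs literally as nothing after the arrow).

  | bbaaabcbc => bcaabcbc
  | bbcababc => bbcabc
  | cbbabb => cbbb
  | bcaaab

ba->; baa->ca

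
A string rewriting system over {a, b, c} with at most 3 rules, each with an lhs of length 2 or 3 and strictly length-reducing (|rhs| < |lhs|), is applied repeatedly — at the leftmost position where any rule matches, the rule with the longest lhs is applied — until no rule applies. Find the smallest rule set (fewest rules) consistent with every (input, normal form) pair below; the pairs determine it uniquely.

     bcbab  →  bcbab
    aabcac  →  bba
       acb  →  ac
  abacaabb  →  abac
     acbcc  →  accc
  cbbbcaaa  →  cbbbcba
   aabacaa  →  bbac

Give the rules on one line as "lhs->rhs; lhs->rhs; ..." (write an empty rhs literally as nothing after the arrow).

aa->b; acb->ac; cac->a

  | bcbab
  | aabcac => bbcac => bba
  | acb => ac
  | abacaabb => abacbbb => abacbb => abacb => abac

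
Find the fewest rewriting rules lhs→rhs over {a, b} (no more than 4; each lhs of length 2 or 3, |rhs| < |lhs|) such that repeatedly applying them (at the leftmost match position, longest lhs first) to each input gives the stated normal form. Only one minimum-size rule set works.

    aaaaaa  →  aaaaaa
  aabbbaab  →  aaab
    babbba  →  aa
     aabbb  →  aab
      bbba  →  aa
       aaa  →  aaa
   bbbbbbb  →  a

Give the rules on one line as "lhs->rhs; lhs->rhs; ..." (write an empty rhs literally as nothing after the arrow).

abb->a; ba->; bbb->a

  | aaaaaa
  | aabbbaab => aabaab => aaab
  | babbba => bbba => aa
  | aabbb => aab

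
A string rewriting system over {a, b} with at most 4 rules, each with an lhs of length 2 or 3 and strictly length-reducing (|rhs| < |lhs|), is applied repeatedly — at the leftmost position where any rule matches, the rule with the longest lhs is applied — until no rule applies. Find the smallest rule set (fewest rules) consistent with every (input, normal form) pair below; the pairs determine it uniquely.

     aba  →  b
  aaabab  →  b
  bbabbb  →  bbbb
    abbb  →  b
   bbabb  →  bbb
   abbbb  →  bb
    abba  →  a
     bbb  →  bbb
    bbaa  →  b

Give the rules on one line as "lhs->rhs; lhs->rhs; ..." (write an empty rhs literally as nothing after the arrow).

  | aba => aa => b
  | aaabab => babab => bab => b
  | bbabbb => bbbb
  | abbb => b

aa->b; abb->; ba->a; bab->b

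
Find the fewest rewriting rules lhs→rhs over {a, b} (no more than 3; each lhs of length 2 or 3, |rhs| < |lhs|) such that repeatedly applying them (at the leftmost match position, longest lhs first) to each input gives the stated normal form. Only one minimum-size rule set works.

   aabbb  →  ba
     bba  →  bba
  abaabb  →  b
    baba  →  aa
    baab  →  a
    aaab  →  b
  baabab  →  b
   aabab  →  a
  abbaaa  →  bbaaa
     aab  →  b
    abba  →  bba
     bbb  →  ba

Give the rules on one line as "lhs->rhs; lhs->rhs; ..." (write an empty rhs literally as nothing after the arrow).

  | aabbb => abbb => bbb => ba
  | bba
  | abaabb => baabb => babb => ab => b
  | baba => aa

ab->b; bab->a; bbb->ba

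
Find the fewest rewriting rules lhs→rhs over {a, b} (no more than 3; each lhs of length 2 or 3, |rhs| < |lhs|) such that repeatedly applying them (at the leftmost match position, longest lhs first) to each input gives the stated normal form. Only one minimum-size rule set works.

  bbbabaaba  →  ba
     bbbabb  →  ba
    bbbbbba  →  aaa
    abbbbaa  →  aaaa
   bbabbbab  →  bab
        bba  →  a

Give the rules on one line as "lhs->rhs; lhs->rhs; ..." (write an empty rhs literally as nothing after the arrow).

aba->ba; bb->; bbb->ab

  | bbbabaaba => ababaaba => babaaba => bbaaba => aaba => aba => ba
  | bbbabb => ababb => babb => ba
  | bbbbbba => abbbba => aabba => aaa
  | abbbbaa => aabbaa => aaaa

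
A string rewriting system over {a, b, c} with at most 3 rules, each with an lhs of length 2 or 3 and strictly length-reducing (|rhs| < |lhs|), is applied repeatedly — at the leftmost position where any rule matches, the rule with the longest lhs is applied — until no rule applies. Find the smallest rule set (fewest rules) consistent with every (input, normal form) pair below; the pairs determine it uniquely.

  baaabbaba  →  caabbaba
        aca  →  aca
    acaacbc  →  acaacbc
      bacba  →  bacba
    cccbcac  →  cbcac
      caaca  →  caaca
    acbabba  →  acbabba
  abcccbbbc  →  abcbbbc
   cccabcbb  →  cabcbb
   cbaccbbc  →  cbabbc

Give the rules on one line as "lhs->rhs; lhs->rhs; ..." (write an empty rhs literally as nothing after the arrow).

baa->ca; cc->

  | baaabbaba => caabbaba
  | aca
  | acaacbc
  | bacba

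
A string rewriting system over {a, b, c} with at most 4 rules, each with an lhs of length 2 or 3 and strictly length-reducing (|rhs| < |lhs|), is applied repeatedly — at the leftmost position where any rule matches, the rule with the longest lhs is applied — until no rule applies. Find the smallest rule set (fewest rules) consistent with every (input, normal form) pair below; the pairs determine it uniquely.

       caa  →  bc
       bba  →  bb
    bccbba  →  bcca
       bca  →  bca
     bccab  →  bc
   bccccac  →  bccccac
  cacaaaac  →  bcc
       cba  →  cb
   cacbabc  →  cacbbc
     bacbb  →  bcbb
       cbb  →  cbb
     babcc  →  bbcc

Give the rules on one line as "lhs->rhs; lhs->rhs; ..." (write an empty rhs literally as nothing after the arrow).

ba->b; caa->bc; cab->; ccb->cc

  | caa => bc
  | bba => bb
  | bccbba => bccba => bcca
  | bca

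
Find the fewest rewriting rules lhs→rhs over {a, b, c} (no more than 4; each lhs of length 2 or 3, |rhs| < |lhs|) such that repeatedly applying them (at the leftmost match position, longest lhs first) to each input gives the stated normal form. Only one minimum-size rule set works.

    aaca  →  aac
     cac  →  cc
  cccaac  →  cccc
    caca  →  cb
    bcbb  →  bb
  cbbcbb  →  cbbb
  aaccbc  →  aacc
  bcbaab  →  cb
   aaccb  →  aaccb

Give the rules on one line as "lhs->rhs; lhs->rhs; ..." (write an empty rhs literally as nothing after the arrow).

  | aaca => aac
  | cac => cc
  | cccaac => ccbac => cccc
  | caca => cca => cb

ba->c; bc->; ca->c; cca->cb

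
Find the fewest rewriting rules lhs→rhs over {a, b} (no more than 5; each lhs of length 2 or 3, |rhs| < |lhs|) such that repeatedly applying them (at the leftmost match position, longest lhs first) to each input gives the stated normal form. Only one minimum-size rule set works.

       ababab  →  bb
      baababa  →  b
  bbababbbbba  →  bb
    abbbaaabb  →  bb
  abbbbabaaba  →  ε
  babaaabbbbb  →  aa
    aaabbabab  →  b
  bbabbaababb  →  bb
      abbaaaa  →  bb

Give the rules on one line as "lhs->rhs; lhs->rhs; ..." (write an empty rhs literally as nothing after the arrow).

  | ababab => bab => bb
  | baababa => baba => b
  | bbababbbbba => bbbabbbbba => aaabbbbba => aabbbbba => abbbbba => bbbbba => aabba => abba => bba => bb
  | abbbaaabb => bbbaaabb => aaaaabb => aaaabb => aaabb => aabb => abb => bb

ab->b; aba->; bba->bb; bbb->aa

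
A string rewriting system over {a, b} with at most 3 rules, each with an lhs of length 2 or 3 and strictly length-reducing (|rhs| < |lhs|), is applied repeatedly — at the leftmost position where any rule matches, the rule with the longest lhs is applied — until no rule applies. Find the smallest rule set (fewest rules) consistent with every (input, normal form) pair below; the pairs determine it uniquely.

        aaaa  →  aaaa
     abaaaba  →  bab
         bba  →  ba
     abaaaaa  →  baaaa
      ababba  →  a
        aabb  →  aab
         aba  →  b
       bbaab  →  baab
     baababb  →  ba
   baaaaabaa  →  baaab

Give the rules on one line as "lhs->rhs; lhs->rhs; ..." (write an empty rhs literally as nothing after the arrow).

  | aaaa
  | abaaaba => baaba => bab
  | bba => ba
  | abaaaaa => baaaa

aba->b; bb->b; bbb->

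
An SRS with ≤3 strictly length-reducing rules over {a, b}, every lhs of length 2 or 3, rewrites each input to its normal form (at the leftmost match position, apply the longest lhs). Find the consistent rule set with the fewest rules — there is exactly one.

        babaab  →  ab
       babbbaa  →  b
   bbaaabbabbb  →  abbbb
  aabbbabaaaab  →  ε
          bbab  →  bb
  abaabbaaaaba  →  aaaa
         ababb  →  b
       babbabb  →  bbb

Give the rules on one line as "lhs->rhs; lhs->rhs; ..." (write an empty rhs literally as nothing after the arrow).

aab->; aba->aa; ba->

  | babaab => baab => ab
  | babbbaa => bbbaa => bba => b
  | bbaaabbabbb => baabbabbb => abbabbb => abbbb
  | aabbbabaaaab => bbabaaaab => bbaaaab => baaab => aab => ε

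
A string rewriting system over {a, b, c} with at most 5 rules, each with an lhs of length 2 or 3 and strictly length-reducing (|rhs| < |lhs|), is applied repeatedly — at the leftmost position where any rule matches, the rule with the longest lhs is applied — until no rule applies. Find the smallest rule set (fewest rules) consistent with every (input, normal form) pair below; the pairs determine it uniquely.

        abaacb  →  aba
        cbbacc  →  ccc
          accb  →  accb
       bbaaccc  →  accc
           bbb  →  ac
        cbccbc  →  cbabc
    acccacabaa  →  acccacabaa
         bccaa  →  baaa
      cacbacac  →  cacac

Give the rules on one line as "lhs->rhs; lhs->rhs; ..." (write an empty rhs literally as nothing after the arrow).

acb->; bba->; bbb->ac; bcc->ba

  | abaacb => aba
  | cbbacc => ccc
  | accb
  | bbaaccc => accc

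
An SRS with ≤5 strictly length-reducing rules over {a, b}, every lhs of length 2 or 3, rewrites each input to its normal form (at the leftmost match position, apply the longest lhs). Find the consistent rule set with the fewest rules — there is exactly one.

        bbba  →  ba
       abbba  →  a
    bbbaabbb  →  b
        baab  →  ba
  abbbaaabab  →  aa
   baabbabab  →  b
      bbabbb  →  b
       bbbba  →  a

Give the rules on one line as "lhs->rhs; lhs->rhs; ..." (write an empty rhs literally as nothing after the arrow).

  | bbba => ba
  | abbba => bba => a
  | bbbaabbb => baabbb => babb => bb => b
  | baab => ba

ab->; bb->b; bba->a; bbb->b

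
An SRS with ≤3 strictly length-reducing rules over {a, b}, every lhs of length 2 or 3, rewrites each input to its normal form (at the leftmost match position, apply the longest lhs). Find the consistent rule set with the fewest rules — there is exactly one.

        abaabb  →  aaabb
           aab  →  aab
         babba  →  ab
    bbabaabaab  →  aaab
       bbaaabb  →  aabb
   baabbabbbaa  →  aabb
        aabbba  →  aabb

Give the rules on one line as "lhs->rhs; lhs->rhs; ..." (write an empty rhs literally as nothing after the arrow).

ba->a; bba->b

  | abaabb => aaabb
  | aab
  | babba => abba => ab
  | bbabaabaab => bbaabaab => babaab => abaab => aaab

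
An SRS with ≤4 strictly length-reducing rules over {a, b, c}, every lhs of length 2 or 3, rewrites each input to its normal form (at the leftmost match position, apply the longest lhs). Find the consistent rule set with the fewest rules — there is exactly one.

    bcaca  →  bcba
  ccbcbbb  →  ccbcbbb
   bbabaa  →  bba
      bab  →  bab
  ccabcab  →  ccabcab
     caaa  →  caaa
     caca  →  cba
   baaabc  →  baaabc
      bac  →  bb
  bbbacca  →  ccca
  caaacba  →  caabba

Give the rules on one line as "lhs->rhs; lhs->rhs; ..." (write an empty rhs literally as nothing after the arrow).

aba->; ac->b; bbc->cc

  | bcaca => bcba
  | ccbcbbb
  | bbabaa => bba
  | bab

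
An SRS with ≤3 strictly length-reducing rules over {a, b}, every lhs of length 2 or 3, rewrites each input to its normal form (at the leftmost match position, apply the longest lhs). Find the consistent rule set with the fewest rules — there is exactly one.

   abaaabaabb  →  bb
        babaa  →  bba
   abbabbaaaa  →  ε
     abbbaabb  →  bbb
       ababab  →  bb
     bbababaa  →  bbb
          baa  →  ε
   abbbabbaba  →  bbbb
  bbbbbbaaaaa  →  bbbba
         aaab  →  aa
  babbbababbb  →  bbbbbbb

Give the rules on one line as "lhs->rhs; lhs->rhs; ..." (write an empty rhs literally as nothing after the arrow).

  | abaaabaabb => baabaabb => baabb => bb
  | babaa => bba
  | abbabbaaaa => babbaaaa => bbaaaa => baa => ε
  | abbbaabb => bbaabb => bbb

ab->; aba->b; baa->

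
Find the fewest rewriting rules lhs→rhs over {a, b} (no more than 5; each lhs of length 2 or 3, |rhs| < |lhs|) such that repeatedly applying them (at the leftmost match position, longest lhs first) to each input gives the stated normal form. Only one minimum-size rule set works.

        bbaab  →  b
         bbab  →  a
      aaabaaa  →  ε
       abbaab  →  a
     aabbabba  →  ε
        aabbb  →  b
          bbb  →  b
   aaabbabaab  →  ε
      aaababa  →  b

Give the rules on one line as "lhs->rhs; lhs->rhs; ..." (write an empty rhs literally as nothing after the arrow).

  | bbaab => aab => b
  | bbab => ab => a
  | aaabaaa => abaaa => aaaa => aa => ε
  | abbaab => abaab => aaab => ab => a

aa->; ab->a; ba->b; bb->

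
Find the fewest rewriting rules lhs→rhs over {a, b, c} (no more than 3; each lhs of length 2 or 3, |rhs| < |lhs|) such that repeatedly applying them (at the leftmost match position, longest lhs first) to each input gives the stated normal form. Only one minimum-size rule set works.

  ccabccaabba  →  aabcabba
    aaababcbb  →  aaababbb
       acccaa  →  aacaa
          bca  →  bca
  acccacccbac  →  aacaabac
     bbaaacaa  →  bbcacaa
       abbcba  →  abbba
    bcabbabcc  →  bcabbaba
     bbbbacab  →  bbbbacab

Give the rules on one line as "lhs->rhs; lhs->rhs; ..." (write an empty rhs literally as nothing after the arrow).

baa->bc; cb->b; cc->a

  | ccabccaabba => aabccaabba => aabaaabba => aabcabba
  | aaababcbb => aaababbb
  | acccaa => aacaa
  | bca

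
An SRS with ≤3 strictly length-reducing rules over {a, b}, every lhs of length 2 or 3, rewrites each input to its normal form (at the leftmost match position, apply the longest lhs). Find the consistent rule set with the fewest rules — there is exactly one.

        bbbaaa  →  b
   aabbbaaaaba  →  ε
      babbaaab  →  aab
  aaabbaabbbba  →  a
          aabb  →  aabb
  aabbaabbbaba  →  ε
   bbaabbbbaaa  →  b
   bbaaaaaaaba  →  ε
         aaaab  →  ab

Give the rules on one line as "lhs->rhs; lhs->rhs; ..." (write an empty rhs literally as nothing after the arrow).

  | bbbaaa => bbaaa => baaa => aaa => b
  | aabbbaaaaba => aabbaaaaba => aabaaaaba => aaaaba => baba => aba => ε
  | babbaaab => abbaaab => abaaab => aab
  | aaabbaabbbba => bbbaabbbba => bbaabbbba => baabbbba => aabbbba => aabbba => aabba => aaba => a

aaa->b; aba->; ba->a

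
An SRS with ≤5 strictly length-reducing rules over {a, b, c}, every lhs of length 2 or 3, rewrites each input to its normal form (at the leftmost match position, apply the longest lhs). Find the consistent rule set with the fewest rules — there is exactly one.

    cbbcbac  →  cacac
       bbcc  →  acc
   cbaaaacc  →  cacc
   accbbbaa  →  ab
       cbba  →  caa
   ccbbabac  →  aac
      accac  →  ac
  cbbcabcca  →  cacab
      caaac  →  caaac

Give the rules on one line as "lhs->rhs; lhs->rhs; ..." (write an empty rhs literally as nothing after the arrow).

  | cbbcbac => cacbac => cacac
  | bbcc => acc
  | cbaaaacc => cbaaacc => cbaacc => cbacc => cacc
  | accbbbaa => accabaa => abaa => aba => ab

ba->b; bac->ac; bb->a; cca->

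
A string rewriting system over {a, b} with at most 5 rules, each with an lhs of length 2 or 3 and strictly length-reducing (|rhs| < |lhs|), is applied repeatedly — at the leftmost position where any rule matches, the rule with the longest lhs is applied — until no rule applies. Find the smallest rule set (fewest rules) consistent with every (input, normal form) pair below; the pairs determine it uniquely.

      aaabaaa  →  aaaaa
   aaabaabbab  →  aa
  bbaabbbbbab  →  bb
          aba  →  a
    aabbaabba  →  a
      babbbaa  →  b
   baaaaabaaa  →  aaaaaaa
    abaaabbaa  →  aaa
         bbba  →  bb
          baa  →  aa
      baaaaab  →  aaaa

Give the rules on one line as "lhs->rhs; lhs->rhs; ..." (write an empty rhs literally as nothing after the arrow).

  | aaabaaa => aaaaa
  | aaabaabbab => aaaabbab => aaabab => aaab => aa
  | bbaabbbbbab => ababbbbbab => abbbbbab => bbbbab => bbabb => abbb => bb
  | aba => a

ab->; ba->b; baa->aa; bba->ab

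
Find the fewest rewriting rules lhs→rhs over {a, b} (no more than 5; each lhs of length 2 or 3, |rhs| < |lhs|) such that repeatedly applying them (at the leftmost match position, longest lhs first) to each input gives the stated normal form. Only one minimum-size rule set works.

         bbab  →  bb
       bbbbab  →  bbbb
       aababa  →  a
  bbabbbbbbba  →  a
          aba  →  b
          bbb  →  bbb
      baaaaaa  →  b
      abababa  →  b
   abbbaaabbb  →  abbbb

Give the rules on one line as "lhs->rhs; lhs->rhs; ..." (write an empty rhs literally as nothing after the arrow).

  | bbab => bb
  | bbbbab => bbbb
  | aababa => bbaba => bba => ba => a
  | bbabbbbbbba => bbbbbbbba => bbbbbbba => bbbbbba => bbbbba => bbbba => bbba => bba => ba => a

aa->b; ba->a; baa->ab; bab->b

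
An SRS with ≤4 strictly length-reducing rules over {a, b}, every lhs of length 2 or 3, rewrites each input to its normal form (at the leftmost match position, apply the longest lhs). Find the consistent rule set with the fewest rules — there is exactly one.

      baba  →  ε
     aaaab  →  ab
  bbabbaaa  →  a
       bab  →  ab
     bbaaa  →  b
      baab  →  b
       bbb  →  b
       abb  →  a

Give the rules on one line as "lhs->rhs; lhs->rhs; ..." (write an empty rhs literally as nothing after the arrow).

aa->; aaa->b; ba->a; bb->

  | baba => aba => aa => ε
  | aaaab => bab => ab
  | bbabbaaa => abbaaa => aaaa => ba => a
  | bab => ab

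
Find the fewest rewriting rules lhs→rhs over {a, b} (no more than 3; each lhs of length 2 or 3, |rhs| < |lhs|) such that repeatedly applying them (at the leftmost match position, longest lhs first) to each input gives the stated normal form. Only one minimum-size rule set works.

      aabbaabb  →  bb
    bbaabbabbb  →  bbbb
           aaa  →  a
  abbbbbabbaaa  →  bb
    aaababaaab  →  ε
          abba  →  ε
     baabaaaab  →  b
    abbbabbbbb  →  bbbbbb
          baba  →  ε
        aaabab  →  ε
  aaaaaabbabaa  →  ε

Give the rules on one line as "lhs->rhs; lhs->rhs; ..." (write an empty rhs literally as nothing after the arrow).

aa->; ab->; ba->

  | aabbaabb => bbaabb => babb => bb
  | bbaabbabbb => babbabbb => bbabbb => bbbb
  | aaa => a
  | abbbbbabbaaa => bbbbabbaaa => bbbbbaaa => bbbbaa => bbba => bb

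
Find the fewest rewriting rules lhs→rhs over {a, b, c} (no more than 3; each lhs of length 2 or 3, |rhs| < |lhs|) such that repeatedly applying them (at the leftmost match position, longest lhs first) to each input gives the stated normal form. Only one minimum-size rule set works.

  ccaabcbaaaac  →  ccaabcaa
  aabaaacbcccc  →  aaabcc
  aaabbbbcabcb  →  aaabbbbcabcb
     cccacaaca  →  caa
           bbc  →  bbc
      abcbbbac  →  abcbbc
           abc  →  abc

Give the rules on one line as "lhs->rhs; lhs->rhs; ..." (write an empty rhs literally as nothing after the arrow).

  | ccaabcbaaaac => ccaabcaaac => ccaabcaa
  | aabaaacbcccc => aaaacbcccc => aaabcccc => aaabcc
  | aaabbbbcabcb
  | cccacaaca => cacaaca => caaca => caa

ac->; ba->; ccc->c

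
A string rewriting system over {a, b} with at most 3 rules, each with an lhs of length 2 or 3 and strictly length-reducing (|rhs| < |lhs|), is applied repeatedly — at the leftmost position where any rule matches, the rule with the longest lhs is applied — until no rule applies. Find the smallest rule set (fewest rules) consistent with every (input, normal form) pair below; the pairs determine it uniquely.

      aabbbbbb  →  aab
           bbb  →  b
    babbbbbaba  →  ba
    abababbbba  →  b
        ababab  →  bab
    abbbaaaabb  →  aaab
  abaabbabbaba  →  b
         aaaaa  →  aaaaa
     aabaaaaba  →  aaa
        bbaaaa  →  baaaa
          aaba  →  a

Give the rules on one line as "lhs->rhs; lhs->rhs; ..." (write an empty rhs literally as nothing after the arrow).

aba->; bb->b

  | aabbbbbb => aabbbbb => aabbbb => aabbb => aabb => aab
  | bbb => bb => b
  | babbbbbaba => babbbbaba => babbbaba => babbaba => bababa => bba => ba
  | abababbbba => babbbba => babbba => babba => baba => b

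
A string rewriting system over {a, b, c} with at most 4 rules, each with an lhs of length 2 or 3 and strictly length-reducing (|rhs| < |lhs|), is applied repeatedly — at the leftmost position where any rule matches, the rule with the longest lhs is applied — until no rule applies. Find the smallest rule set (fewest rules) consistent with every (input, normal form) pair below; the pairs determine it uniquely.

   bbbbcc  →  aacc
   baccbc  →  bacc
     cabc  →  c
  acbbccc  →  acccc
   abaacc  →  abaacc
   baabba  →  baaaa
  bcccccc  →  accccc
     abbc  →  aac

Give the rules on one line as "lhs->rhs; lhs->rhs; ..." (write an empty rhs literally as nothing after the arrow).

bb->a; bc->a; ca->c

  | bbbbcc => abbcc => aacc
  | baccbc => bacca => bacc
  | cabc => cbc => ca => c
  | acbbccc => acaccc => acccc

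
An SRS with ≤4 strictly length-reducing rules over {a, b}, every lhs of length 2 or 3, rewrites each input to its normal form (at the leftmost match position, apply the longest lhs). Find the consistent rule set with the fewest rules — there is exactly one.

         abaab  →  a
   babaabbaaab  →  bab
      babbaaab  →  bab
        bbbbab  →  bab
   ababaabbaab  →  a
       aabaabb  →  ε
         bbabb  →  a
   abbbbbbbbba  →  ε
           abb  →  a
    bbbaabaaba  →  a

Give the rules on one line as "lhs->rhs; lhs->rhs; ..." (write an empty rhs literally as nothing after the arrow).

  | abaab => abb => a
  | babaabbaaab => babbbaaab => baaaab => bab
  | babbaaab => baaaab => bab
  | bbbbab => bab

aa->; aaa->; bb->; bbb->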